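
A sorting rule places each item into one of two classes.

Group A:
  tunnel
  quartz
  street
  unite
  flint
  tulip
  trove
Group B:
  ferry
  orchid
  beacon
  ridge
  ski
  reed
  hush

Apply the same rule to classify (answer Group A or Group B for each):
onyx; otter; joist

Group B, Group A, Group A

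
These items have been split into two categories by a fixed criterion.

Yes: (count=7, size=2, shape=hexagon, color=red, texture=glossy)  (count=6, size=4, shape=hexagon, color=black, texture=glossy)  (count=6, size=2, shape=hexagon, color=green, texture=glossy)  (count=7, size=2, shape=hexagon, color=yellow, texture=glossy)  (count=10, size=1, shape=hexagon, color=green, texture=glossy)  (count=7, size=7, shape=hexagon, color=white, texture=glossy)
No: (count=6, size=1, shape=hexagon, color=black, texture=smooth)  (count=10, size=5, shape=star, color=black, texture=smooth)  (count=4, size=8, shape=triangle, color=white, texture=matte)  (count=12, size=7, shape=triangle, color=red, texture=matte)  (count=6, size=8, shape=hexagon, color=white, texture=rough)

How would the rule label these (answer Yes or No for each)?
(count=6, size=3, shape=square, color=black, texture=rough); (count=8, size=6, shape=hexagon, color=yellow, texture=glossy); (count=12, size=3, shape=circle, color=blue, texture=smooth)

All 'Yes' examples share one property — texture is glossy — and every 'No' example lacks it.

No, Yes, No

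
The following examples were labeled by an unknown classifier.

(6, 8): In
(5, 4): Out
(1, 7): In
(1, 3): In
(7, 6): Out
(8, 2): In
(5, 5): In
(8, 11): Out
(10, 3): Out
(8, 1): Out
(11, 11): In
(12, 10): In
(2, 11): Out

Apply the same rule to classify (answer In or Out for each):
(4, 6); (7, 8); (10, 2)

The rule appears to be: sum is even.
(4, 6) — 4+6 = 10, hence In. (7, 8) — 7+8 = 15, hence Out. (10, 2) — 10+2 = 12, hence In.

In, Out, In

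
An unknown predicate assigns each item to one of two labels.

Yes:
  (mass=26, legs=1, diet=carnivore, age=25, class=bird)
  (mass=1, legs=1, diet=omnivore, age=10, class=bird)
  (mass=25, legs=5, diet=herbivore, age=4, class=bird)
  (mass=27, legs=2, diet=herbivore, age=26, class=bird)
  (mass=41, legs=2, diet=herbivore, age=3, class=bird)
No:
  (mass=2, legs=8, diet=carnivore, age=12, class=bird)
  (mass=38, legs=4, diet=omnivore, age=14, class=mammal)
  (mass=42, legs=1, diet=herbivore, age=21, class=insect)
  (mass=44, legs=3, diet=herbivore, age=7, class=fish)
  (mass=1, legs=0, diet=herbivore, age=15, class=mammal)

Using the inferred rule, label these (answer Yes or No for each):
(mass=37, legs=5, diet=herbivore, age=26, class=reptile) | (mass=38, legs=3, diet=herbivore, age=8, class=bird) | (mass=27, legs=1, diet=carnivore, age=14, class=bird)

The rule appears to be: class is bird AND legs ≤ 5.

No, Yes, Yes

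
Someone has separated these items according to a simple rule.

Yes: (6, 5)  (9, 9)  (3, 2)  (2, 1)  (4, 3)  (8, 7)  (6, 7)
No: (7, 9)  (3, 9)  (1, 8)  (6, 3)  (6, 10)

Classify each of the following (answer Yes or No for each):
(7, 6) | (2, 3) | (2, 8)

The classifier is using: |first − second| ≤ 1.
(7, 6): Yes (|7−6| = 1). (2, 3): Yes (|2−3| = 1). (2, 8): No (|2−8| = 6).

Yes, Yes, No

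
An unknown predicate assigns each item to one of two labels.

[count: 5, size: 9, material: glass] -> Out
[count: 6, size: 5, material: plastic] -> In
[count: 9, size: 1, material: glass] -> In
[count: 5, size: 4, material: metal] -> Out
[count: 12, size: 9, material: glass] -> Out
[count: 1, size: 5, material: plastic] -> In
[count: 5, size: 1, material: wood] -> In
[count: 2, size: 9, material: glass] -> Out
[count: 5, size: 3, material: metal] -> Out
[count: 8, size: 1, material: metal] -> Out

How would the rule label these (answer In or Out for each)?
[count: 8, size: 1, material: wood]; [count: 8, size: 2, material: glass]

The common property of the 'In' items is: material is not metal AND size ≤ 5. No 'Out' item has it.
[count: 8, size: 1, material: wood] → material is wood, size = 1 → In. [count: 8, size: 2, material: glass] → material is glass, size = 2 → In.

In, In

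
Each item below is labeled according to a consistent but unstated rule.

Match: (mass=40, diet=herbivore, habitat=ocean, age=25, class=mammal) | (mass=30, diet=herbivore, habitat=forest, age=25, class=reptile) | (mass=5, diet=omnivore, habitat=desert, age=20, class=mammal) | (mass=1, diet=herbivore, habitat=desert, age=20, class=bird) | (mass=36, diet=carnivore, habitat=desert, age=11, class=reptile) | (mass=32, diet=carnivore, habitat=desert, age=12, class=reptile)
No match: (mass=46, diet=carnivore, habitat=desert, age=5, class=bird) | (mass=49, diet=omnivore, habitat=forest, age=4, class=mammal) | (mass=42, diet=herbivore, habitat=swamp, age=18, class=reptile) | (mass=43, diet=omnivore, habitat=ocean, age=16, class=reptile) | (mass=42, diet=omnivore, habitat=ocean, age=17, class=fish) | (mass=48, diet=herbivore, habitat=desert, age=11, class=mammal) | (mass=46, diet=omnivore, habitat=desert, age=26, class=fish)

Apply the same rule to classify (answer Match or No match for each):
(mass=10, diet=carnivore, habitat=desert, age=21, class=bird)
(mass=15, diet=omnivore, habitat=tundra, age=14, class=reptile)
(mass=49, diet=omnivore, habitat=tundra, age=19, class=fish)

The simplest hypothesis consistent with all the labels is: mass ≤ 40.
(mass=10, diet=carnivore, habitat=desert, age=21, class=bird): mass = 10, fits → Match.
(mass=15, diet=omnivore, habitat=tundra, age=14, class=reptile): mass = 15, fits → Match.
(mass=49, diet=omnivore, habitat=tundra, age=19, class=fish): mass = 49, does not pass → No match.

Match, Match, No match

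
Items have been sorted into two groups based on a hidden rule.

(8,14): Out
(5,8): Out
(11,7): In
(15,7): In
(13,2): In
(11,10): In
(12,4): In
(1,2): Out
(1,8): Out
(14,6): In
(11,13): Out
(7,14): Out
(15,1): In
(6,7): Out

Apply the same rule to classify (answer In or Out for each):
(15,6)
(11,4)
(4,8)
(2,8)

A rule that fits every label: first > second — true of each 'In' example, false of each 'Out' one.
In: (15,6), since 15 > 6. In: (11,4), since 11 > 4. Out: (4,8), since 4 < 8. Out: (2,8), since 2 < 8.

In, In, Out, Out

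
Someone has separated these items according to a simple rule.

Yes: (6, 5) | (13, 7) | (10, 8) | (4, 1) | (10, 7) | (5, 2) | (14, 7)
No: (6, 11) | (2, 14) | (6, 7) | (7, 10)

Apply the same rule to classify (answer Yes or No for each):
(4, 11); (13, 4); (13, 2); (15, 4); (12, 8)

No, Yes, Yes, Yes, Yes

The pattern is that an item is 'Yes' exactly when: first > second.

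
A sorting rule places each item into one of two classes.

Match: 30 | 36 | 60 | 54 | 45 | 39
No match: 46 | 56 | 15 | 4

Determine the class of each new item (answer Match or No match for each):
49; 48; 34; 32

A rule that fits every label: multiple of 3 AND at least 30 — true of each 'Match' example, false of each 'No match' one.

No match, Match, No match, No match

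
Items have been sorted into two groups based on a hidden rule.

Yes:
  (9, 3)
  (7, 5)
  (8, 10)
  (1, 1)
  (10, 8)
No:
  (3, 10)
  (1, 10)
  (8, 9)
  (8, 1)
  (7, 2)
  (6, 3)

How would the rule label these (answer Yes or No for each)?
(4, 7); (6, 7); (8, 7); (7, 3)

No, No, No, Yes

The common property of the 'Yes' items is: sum is even. No 'No' item has it.
(4, 7) — 4+7 = 11, hence No.
(6, 7) — 6+7 = 13, hence No.
(8, 7) — 8+7 = 15, hence No.
(7, 3) — 7+3 = 10, hence Yes.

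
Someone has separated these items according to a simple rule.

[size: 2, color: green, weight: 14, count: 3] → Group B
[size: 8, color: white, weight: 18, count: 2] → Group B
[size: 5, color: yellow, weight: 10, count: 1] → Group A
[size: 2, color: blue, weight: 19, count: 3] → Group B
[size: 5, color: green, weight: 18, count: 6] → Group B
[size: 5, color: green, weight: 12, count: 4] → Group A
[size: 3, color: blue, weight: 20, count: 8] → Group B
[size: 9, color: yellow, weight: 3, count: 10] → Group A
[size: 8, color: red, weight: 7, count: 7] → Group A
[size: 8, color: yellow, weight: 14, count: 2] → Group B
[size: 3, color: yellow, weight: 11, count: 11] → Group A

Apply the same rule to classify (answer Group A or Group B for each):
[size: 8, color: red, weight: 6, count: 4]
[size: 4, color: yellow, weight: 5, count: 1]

Group A, Group A

Every 'Group A' example satisfies: weight ≤ 12. None of the 'Group B' examples do.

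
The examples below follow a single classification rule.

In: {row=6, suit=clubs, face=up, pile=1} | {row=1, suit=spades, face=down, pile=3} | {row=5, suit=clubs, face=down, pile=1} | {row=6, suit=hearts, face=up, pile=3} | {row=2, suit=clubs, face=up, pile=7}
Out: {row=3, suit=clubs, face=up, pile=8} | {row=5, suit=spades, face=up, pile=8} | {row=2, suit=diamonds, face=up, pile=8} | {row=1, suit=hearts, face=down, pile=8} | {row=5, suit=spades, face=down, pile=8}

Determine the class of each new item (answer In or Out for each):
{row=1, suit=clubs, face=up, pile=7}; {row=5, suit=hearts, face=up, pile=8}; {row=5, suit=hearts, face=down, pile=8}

In, Out, Out

Every 'In' example satisfies: pile ≤ 7. None of the 'Out' examples do.
{row=1, suit=clubs, face=up, pile=7}: pile = 7, has this property → In.
{row=5, suit=hearts, face=up, pile=8}: pile = 8, does not fit → Out.
{row=5, suit=hearts, face=down, pile=8}: pile = 8, does not fit → Out.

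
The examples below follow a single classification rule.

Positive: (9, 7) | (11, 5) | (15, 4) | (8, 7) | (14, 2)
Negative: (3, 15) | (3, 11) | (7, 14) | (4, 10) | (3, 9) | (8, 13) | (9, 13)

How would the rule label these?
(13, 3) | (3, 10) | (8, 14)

Positive, Negative, Negative

The simplest hypothesis consistent with all the labels is: first > second.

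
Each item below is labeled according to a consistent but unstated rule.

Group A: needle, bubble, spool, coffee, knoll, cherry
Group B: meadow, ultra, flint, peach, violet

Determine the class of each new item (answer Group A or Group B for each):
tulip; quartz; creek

'Group A' ⟺ has a double letter.
tulip — no doubled letter, hence Group B. quartz — no doubled letter, hence Group B. creek — 'ee' doubled, hence Group A.

Group B, Group B, Group A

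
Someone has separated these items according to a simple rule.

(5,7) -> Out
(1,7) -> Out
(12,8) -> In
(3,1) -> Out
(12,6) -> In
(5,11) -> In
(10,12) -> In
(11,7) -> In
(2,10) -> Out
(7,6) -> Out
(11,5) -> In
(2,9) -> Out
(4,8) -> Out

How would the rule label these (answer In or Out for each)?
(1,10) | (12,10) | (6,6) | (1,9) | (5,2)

Out, In, Out, Out, Out

Every 'In' example satisfies: sum ≥ 16. None of the 'Out' examples do.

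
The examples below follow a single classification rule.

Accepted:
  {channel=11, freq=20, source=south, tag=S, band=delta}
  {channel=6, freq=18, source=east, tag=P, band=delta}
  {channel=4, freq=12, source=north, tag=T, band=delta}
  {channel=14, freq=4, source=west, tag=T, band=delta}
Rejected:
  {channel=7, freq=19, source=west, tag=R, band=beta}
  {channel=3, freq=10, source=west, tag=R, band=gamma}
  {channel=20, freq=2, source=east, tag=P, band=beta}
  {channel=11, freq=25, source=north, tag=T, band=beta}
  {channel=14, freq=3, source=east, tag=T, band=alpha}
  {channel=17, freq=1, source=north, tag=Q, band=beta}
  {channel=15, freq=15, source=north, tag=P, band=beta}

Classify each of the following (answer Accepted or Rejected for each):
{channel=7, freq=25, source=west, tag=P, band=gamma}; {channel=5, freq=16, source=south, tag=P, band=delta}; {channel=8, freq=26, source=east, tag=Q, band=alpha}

Rejected, Accepted, Rejected

A rule that fits every label: band is delta — true of each 'Accepted' example, false of each 'Rejected' one.
{channel=7, freq=25, source=west, tag=P, band=gamma} → band is gamma → Rejected.
{channel=5, freq=16, source=south, tag=P, band=delta} → band is delta → Accepted.
{channel=8, freq=26, source=east, tag=Q, band=alpha} → band is alpha → Rejected.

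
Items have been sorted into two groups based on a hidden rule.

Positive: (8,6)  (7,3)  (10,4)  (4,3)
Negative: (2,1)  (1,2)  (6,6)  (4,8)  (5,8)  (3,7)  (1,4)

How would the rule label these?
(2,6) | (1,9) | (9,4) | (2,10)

Negative, Negative, Positive, Negative

The common property of the 'Positive' items is: first > second AND sum ≥ 5. No 'Negative' item has it.
(2,6): 2 < 6, 2+6 = 8, fails this test → Negative. (1,9): 1 < 9, 1+9 = 10, fails this test → Negative. (9,4): 9 > 4, 9+4 = 13, fits → Positive. (2,10): 2 < 10, 2+10 = 12, fails this test → Negative.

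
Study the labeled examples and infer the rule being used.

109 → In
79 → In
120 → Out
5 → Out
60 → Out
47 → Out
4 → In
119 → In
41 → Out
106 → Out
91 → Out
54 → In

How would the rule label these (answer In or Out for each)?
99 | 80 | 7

In, Out, Out

'In' ⟺ ≡ 4 (mod 5).
In: 99, since 99 mod 5 = 4.
Out: 80, since 80 mod 5 = 0.
Out: 7, since 7 mod 5 = 2.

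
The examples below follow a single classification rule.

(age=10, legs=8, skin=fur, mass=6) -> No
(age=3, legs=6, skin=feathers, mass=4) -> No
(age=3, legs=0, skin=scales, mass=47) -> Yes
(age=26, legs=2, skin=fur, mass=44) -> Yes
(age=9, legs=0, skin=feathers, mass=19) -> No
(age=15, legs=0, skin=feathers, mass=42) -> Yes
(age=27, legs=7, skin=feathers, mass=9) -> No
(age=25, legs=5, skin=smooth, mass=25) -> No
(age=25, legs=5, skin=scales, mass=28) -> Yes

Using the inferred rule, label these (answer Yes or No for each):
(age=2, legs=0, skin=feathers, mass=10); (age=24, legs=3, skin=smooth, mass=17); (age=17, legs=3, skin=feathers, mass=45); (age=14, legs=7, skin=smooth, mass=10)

'Yes' ⟺ mass ≥ 28.

No, No, Yes, No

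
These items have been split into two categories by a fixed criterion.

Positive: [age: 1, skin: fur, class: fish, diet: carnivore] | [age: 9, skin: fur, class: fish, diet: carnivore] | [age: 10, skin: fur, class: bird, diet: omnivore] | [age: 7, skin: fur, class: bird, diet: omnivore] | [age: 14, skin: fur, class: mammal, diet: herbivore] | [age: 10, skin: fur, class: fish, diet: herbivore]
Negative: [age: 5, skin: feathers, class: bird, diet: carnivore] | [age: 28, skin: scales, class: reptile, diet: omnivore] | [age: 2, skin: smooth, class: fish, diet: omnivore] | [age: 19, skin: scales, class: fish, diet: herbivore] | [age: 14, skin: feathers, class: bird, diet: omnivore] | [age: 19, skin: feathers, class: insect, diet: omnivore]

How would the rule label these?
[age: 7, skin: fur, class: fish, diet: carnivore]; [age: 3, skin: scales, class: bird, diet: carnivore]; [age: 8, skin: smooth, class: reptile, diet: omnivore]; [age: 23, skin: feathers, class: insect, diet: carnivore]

Positive, Negative, Negative, Negative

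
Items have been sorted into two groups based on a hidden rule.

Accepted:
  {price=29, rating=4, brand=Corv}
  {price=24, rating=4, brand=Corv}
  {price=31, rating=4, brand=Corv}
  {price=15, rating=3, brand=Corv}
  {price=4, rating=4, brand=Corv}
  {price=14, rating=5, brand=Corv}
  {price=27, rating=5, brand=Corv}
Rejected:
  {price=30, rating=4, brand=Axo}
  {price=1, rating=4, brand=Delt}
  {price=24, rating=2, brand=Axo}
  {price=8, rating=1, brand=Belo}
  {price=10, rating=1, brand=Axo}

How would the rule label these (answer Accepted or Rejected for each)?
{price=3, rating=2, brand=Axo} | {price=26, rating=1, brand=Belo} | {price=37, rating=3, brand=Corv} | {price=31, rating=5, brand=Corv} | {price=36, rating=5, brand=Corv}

The pattern is that an item is 'Accepted' exactly when: brand is Corv.
{price=3, rating=2, brand=Axo} — brand is Axo, hence Rejected. {price=26, rating=1, brand=Belo} — brand is Belo, hence Rejected. {price=37, rating=3, brand=Corv} — brand is Corv, hence Accepted. {price=31, rating=5, brand=Corv} — brand is Corv, hence Accepted. {price=36, rating=5, brand=Corv} — brand is Corv, hence Accepted.

Rejected, Rejected, Accepted, Accepted, Accepted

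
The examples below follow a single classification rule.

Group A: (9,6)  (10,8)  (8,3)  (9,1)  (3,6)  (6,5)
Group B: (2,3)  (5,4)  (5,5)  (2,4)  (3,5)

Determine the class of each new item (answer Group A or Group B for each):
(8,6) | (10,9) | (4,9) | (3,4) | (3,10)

Every 'Group A' example satisfies: max ≥ 6. None of the 'Group B' examples do.
(8,6): max 8, meets the rule → Group A. (10,9): max 10, meets the rule → Group A. (4,9): max 9, meets the rule → Group A. (3,4): max 4, doesn't match → Group B. (3,10): max 10, meets the rule → Group A.

Group A, Group A, Group A, Group B, Group A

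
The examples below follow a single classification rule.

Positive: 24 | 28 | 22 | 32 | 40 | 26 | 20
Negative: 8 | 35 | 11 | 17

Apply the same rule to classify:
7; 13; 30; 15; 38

'Positive' ⟺ even AND at least 11.
7: 7 is odd, 7 < 11, lacks this property → Negative.
13: 13 is odd, 13 ≥ 11, lacks this property → Negative.
30: 30 is even, 30 ≥ 11, fits → Positive.
15: 15 is odd, 15 ≥ 11, lacks this property → Negative.
38: 38 is even, 38 ≥ 11, fits → Positive.

Negative, Negative, Positive, Negative, Positive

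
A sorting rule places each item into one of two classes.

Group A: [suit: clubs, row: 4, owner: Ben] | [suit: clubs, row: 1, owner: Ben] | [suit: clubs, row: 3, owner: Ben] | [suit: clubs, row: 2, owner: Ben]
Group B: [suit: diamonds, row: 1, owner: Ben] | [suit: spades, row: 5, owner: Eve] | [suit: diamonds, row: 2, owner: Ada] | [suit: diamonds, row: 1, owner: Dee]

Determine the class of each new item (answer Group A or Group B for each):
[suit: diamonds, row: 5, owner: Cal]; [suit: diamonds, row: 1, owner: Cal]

Group B, Group B

The common property of the 'Group A' items is: suit is clubs. No 'Group B' item has it.
[suit: diamonds, row: 5, owner: Cal] → suit is diamonds → Group B.
[suit: diamonds, row: 1, owner: Cal] → suit is diamonds → Group B.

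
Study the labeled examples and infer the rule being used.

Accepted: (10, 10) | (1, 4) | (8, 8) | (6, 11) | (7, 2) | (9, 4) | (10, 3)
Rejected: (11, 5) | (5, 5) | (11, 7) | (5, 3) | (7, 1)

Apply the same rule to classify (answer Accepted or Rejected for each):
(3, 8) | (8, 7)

Accepted, Accepted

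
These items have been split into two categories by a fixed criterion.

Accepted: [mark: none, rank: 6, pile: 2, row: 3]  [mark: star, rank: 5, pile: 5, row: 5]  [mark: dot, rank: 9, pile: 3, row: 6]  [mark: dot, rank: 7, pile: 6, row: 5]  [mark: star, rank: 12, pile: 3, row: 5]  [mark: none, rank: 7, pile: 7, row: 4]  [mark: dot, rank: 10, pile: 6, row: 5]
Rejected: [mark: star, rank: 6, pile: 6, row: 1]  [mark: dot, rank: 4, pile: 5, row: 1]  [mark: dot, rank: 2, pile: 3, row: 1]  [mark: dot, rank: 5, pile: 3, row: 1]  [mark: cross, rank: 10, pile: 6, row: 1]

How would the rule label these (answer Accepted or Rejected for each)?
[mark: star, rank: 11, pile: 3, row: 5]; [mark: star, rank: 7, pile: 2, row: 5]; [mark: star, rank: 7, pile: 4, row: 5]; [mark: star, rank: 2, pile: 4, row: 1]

'Accepted' ⟺ row ≥ 3.
[mark: star, rank: 11, pile: 3, row: 5]: row = 5, has this property → Accepted. [mark: star, rank: 7, pile: 2, row: 5]: row = 5, has this property → Accepted. [mark: star, rank: 7, pile: 4, row: 5]: row = 5, has this property → Accepted. [mark: star, rank: 2, pile: 4, row: 1]: row = 1, does not pass → Rejected.

Accepted, Accepted, Accepted, Rejected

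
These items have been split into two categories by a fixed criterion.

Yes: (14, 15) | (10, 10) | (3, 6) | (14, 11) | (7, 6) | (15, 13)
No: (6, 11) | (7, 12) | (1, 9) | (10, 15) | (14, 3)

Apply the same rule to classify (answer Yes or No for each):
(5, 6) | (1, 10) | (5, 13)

Yes, No, No

Every 'Yes' example satisfies: |first − second| ≤ 3. None of the 'No' examples do.
(5, 6): |5−6| = 1, fits → Yes.
(1, 10): |1−10| = 9, lacks this property → No.
(5, 13): |5−13| = 8, lacks this property → No.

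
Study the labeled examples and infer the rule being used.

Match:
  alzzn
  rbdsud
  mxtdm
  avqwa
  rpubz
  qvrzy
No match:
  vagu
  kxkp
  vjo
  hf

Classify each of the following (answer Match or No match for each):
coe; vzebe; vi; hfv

'Match' ⟺ length ≥ 5.

No match, Match, No match, No match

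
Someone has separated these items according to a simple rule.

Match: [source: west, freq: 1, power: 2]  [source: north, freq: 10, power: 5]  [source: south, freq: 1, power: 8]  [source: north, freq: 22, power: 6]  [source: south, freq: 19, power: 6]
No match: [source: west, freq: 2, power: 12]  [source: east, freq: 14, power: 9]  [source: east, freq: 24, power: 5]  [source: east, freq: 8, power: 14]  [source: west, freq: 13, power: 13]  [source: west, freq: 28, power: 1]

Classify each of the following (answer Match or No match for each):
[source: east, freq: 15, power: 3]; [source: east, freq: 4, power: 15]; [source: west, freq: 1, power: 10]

The simplest hypothesis consistent with all the labels is: freq ≤ 22 AND power ≤ 8.
[source: east, freq: 15, power: 3]: freq = 15, power = 3 — qualifies, so Match.
[source: east, freq: 4, power: 15]: freq = 4, power = 15 — lacks this property, so No match.
[source: west, freq: 1, power: 10]: freq = 1, power = 10 — lacks this property, so No match.

Match, No match, No match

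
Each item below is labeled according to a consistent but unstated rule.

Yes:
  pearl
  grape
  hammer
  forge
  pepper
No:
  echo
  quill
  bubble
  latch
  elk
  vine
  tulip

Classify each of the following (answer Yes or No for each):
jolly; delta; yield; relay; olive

No, No, No, Yes, No

A rule that fits every label: contains 'r' — true of each 'Yes' example, false of each 'No' one.
jolly: no 'r', fails this test → No. delta: no 'r', fails this test → No. yield: no 'r', fails this test → No. relay: has 'r', checks out → Yes. olive: no 'r', fails this test → No.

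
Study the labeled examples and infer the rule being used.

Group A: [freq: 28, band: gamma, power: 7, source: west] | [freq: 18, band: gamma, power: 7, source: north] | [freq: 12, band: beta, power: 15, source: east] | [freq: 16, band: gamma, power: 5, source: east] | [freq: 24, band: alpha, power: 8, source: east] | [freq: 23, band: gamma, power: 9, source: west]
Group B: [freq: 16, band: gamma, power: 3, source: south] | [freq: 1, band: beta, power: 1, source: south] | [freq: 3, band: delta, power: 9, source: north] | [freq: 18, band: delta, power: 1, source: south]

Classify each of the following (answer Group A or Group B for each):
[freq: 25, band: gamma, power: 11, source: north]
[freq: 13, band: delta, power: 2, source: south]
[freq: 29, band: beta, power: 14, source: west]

Group A, Group B, Group A

The simplest hypothesis consistent with all the labels is: freq ≥ 12 AND power ≥ 5.
[freq: 25, band: gamma, power: 11, source: north]: Group A (freq = 25, power = 11).
[freq: 13, band: delta, power: 2, source: south]: Group B (freq = 13, power = 2).
[freq: 29, band: beta, power: 14, source: west]: Group A (freq = 29, power = 14).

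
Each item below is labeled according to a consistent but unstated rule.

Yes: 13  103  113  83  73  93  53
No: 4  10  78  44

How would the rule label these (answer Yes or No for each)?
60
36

No, No

The simplest hypothesis consistent with all the labels is: odd.
60: 60 is even — does not satisfy this, so No.
36: 36 is even — does not satisfy this, so No.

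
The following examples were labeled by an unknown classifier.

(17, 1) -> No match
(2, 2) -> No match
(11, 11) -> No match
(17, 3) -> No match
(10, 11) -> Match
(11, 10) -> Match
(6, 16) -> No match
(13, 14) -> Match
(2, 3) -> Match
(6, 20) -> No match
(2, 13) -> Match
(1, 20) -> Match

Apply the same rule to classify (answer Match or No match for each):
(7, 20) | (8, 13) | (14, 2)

Checking candidate rules against both groups, what survives is: sum is odd.
(7, 20) — 7+20 = 27, hence Match. (8, 13) — 8+13 = 21, hence Match. (14, 2) — 14+2 = 16, hence No match.

Match, Match, No match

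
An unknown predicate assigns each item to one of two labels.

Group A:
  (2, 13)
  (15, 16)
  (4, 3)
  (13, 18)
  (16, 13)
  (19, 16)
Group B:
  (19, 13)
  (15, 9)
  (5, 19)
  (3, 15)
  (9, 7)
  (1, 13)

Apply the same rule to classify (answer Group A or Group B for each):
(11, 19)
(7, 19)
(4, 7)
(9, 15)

All 'Group A' examples share one property — sum is odd — and every 'Group B' example lacks it.
(11, 19) — 11+19 = 30, hence Group B. (7, 19) — 7+19 = 26, hence Group B. (4, 7) — 4+7 = 11, hence Group A. (9, 15) — 9+15 = 24, hence Group B.

Group B, Group B, Group A, Group B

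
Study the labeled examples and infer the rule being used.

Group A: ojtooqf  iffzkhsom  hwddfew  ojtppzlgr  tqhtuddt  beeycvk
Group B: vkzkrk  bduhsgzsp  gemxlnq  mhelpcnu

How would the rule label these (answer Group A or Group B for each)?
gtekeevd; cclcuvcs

Comparing the two groups points to one rule — has a double letter.
gtekeevd: Group A ('ee' doubled).
cclcuvcs: Group A ('cc' doubled).

Group A, Group A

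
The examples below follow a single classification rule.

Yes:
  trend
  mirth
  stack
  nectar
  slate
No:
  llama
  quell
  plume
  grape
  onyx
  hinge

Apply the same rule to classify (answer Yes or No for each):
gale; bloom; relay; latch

One predicate separates the groups cleanly: contains 't'.
gale: no 't' — doesn't match, so No.
bloom: no 't' — doesn't match, so No.
relay: no 't' — doesn't match, so No.
latch: has 't' — meets the rule, so Yes.

No, No, No, Yes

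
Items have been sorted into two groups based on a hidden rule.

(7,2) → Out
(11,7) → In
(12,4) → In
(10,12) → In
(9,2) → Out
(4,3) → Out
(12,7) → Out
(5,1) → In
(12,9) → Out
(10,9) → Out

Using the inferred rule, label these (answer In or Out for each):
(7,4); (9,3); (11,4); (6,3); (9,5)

The pattern is that an item is 'In' exactly when: sum is even.
(7,4) — 7+4 = 11, hence Out.
(9,3) — 9+3 = 12, hence In.
(11,4) — 11+4 = 15, hence Out.
(6,3) — 6+3 = 9, hence Out.
(9,5) — 9+5 = 14, hence In.

Out, In, Out, Out, In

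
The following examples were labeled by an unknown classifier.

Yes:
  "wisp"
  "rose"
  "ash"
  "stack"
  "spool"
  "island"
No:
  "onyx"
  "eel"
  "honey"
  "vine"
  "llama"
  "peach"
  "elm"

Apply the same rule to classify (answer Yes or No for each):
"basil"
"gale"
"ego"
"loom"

The simplest hypothesis consistent with all the labels is: contains 's'.
"basil": has 's', meets the rule → Yes. "gale": no 's', does not satisfy this → No. "ego": no 's', does not satisfy this → No. "loom": no 's', does not satisfy this → No.

Yes, No, No, No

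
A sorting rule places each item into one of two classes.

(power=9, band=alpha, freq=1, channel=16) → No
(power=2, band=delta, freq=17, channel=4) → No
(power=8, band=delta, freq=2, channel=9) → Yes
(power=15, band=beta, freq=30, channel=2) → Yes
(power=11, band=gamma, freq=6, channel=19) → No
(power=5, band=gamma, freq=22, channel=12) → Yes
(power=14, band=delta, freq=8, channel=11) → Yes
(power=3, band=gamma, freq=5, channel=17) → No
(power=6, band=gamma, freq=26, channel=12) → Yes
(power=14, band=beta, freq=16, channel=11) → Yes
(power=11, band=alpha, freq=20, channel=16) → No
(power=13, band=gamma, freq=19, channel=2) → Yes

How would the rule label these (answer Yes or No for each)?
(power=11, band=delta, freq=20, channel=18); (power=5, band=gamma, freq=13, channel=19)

A rule that fits every label: channel ≤ 12 AND power ≥ 3 — true of each 'Yes' example, false of each 'No' one.

No, No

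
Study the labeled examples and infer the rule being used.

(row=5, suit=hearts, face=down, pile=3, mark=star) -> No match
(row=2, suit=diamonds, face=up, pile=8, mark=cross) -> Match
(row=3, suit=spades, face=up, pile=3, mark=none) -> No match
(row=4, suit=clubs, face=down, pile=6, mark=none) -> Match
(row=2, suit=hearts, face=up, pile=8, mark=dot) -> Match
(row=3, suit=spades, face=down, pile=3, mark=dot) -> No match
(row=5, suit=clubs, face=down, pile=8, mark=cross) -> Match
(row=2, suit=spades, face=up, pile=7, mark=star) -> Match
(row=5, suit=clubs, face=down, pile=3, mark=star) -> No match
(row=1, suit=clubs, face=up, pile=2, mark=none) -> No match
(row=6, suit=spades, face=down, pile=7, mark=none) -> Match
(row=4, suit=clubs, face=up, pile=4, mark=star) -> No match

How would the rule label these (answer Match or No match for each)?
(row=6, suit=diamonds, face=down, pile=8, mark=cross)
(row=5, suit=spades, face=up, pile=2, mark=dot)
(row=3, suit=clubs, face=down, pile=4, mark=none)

The pattern is that an item is 'Match' exactly when: pile ≥ 6.

Match, No match, No match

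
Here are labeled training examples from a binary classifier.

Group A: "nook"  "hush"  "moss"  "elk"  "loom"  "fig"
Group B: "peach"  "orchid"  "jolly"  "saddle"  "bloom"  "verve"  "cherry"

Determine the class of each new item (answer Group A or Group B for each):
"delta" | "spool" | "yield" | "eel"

A rule that fits every label: length ≤ 4 — true of each 'Group A' example, false of each 'Group B' one.
"delta": Group B (length 5).
"spool": Group B (length 5).
"yield": Group B (length 5).
"eel": Group A (length 3).

Group B, Group B, Group B, Group A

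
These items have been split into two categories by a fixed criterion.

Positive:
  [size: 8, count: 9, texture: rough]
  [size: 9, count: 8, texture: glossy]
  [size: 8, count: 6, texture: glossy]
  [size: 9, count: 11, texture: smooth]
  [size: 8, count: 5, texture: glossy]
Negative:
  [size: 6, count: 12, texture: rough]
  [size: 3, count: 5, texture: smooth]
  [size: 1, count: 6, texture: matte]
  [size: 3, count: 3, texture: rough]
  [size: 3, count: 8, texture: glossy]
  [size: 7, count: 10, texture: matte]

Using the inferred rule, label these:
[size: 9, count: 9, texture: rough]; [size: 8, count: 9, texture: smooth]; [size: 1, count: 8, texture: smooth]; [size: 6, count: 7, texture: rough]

Rule: size ≥ 8. This holds for each 'Positive' example and fails for each 'Negative' one.

Positive, Positive, Negative, Negative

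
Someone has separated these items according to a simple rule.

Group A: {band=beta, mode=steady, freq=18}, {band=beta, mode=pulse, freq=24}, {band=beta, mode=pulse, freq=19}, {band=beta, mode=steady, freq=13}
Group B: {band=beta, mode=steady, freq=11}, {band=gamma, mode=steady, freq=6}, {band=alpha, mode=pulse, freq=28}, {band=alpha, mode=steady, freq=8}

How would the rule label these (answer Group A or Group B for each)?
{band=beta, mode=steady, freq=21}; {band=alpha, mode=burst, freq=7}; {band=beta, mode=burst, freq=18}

The simplest hypothesis consistent with all the labels is: band is beta AND freq ≥ 13.
{band=beta, mode=steady, freq=21} → band is beta, freq = 21 → Group A.
{band=alpha, mode=burst, freq=7} → band is alpha, freq = 7 → Group B.
{band=beta, mode=burst, freq=18} → band is beta, freq = 18 → Group A.

Group A, Group B, Group A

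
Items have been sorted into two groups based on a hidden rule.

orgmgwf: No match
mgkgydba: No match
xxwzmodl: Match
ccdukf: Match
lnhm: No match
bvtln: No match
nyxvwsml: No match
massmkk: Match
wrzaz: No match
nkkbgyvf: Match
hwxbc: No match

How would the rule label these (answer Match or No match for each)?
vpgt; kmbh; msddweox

The simplest hypothesis consistent with all the labels is: has a double letter.
vpgt: no doubled letter — does not pass, so No match.
kmbh: no doubled letter — does not pass, so No match.
msddweox: 'dd' doubled — meets the rule, so Match.

No match, No match, Match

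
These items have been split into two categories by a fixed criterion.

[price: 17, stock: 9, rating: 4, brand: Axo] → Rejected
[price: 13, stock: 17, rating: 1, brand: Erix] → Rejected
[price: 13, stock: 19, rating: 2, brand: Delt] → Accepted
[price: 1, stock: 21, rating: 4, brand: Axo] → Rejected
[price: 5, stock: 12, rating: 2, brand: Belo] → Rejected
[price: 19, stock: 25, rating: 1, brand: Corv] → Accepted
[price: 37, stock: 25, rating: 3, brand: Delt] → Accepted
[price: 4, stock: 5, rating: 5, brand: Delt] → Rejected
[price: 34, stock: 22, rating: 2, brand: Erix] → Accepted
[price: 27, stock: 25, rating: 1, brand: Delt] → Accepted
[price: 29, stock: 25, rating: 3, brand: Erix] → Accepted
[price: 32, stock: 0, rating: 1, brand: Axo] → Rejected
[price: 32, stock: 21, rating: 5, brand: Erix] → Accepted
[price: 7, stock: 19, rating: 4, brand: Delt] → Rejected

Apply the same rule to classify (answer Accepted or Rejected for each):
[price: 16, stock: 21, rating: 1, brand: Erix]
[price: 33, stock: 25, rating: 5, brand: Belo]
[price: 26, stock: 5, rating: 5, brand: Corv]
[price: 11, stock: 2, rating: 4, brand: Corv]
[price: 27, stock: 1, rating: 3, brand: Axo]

Accepted, Accepted, Rejected, Rejected, Rejected

The simplest hypothesis consistent with all the labels is: price ≥ 13 AND stock ≥ 19.
[price: 16, stock: 21, rating: 1, brand: Erix]: Accepted (price = 16, stock = 21). [price: 33, stock: 25, rating: 5, brand: Belo]: Accepted (price = 33, stock = 25). [price: 26, stock: 5, rating: 5, brand: Corv]: Rejected (price = 26, stock = 5). [price: 11, stock: 2, rating: 4, brand: Corv]: Rejected (price = 11, stock = 2). [price: 27, stock: 1, rating: 3, brand: Axo]: Rejected (price = 27, stock = 1).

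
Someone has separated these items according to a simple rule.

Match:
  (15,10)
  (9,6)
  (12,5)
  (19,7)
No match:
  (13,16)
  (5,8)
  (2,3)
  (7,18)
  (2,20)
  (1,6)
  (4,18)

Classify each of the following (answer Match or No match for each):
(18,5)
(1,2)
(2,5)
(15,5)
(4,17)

Match, No match, No match, Match, No match

One predicate separates the groups cleanly: first > second.
(18,5) → 18 > 5 → Match.
(1,2) → 1 < 2 → No match.
(2,5) → 2 < 5 → No match.
(15,5) → 15 > 5 → Match.
(4,17) → 4 < 17 → No match.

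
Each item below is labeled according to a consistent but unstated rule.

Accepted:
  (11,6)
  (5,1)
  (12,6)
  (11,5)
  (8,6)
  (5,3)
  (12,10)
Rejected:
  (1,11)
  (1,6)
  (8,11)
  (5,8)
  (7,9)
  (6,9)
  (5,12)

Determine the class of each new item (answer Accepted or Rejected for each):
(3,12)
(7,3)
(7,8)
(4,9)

Rejected, Accepted, Rejected, Rejected

The rule appears to be: first > second.
(3,12): Rejected (3 < 12).
(7,3): Accepted (7 > 3).
(7,8): Rejected (7 < 8).
(4,9): Rejected (4 < 9).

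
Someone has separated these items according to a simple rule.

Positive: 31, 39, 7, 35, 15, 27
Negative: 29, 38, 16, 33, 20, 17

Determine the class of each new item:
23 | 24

Positive, Negative

Checking candidate rules against both groups, what survives is: ≡ 3 (mod 4).
23: Positive (23 mod 4 = 3). 24: Negative (24 mod 4 = 0).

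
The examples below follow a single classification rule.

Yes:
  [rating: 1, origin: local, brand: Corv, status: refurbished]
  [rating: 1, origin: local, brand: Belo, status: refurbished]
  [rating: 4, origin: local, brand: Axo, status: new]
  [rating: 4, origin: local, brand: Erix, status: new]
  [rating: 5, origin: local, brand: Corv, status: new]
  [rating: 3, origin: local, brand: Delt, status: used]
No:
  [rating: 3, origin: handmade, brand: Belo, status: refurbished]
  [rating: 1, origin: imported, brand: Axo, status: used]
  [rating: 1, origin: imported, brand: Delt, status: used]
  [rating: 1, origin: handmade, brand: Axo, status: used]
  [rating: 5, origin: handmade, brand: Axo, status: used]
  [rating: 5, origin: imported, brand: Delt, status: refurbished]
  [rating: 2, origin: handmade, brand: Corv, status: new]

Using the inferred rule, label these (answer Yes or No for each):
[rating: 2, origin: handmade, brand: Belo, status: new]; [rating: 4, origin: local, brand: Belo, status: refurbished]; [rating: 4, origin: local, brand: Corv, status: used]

The rule appears to be: origin is local.
[rating: 2, origin: handmade, brand: Belo, status: new]: origin is handmade, fails the rule → No.
[rating: 4, origin: local, brand: Belo, status: refurbished]: origin is local, satisfies this → Yes.
[rating: 4, origin: local, brand: Corv, status: used]: origin is local, satisfies this → Yes.

No, Yes, Yes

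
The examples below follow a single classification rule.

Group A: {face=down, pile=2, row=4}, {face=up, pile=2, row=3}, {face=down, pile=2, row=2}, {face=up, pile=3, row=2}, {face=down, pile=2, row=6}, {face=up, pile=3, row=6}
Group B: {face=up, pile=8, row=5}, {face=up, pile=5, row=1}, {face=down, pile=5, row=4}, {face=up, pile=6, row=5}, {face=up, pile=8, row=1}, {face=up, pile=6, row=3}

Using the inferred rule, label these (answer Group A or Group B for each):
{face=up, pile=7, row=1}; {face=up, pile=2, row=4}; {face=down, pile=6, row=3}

A rule that fits every label: pile ≤ 3 — true of each 'Group A' example, false of each 'Group B' one.
{face=up, pile=7, row=1} → pile = 7 → Group B.
{face=up, pile=2, row=4} → pile = 2 → Group A.
{face=down, pile=6, row=3} → pile = 6 → Group B.

Group B, Group A, Group B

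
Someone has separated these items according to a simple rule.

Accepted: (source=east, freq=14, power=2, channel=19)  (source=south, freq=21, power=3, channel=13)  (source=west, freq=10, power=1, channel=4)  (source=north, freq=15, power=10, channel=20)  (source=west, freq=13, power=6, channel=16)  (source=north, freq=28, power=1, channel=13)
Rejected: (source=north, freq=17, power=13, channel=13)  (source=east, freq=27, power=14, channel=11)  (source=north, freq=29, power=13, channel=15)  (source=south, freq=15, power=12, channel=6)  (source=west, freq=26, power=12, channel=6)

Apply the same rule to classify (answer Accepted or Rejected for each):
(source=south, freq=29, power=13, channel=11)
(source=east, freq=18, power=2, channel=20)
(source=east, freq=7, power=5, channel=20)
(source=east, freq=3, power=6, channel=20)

Rejected, Accepted, Accepted, Accepted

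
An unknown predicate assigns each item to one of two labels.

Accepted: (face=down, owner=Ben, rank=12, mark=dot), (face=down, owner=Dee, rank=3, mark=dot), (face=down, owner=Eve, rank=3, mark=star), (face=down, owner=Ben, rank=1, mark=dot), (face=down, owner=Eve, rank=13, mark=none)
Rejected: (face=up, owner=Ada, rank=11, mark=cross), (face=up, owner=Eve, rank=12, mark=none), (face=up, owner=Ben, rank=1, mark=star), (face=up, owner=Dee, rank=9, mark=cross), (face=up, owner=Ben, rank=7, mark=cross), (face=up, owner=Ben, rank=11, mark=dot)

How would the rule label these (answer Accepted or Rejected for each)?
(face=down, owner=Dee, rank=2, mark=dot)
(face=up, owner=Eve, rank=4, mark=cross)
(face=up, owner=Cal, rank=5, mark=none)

Accepted, Rejected, Rejected

Rule: face is down. This holds for each 'Accepted' example and fails for each 'Rejected' one.
(face=down, owner=Dee, rank=2, mark=dot) → face is down → Accepted. (face=up, owner=Eve, rank=4, mark=cross) → face is up → Rejected. (face=up, owner=Cal, rank=5, mark=none) → face is up → Rejected.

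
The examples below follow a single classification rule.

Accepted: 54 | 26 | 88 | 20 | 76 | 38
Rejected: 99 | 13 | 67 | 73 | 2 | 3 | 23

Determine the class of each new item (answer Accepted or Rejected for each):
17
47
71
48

A rule that fits every label: even AND at least 3 — true of each 'Accepted' example, false of each 'Rejected' one.
17: 17 is odd, 17 ≥ 3, fails the rule → Rejected.
47: 47 is odd, 47 ≥ 3, fails the rule → Rejected.
71: 71 is odd, 71 ≥ 3, fails the rule → Rejected.
48: 48 is even, 48 ≥ 3, fits → Accepted.

Rejected, Rejected, Rejected, Accepted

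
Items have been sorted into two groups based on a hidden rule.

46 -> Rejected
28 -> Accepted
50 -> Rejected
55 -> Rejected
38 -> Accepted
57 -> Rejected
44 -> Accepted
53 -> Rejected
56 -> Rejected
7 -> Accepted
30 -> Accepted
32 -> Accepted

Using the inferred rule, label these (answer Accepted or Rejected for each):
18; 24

Accepted, Accepted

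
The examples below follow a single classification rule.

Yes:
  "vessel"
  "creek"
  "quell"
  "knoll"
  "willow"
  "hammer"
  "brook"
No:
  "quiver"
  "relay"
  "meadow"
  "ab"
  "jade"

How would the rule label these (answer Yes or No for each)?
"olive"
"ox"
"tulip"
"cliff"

Rule: has a double letter. This holds for each 'Yes' example and fails for each 'No' one.
No: "olive", since no doubled letter. No: "ox", since no doubled letter. No: "tulip", since no doubled letter. Yes: "cliff", since 'ff' doubled.

No, No, No, Yes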